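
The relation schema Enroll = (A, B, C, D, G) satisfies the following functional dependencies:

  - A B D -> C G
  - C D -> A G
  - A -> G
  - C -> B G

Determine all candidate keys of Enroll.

Attribute D never appears on the right-hand side of any dependency, so D must belong to every candidate key.
{D}⁺ = {D}, which is not all of the schema, so we must add further attributes.
{C, D}⁺: CD→AG adds A, G; C→BG adds B → {A, B, C, D, G}. Minimal: {D}⁺ = {D}; {C}⁺ = {B, C, G} — none reach the full schema.
{A, B, D}⁺: ABD→CG adds C, G → {A, B, C, D, G}. Minimal: {B, D}⁺ = {B, D}; {A, D}⁺ = {A, D, G}; {A, B}⁺ = {A, B, G} — none reach the full schema.

CD, ABD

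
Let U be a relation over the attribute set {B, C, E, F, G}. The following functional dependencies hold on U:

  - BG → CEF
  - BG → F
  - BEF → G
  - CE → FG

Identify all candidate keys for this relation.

(B, G); (B, C, E); (B, E, F)

Attribute B never appears on the right-hand side of any dependency, so B must belong to every candidate key.
{B}⁺ = {B}, which is not all of the schema, so we must add further attributes.
{B, G}⁺: BG→CEF adds C, E, F → {B, C, E, F, G}. Minimal: {G}⁺ = {G}; {B}⁺ = {B} — none reach the full schema.
{B, C, E}⁺: CE→FG adds F, G → {B, C, E, F, G}. Minimal: {C, E}⁺ = {C, E, F, G}; {B, E}⁺ = {B, E}; {B, C}⁺ = {B, C} — none reach the full schema.
{B, E, F}⁺: BEF→G adds G; BG→CEF adds C → {B, C, E, F, G}. Minimal: {E, F}⁺ = {E, F}; {B, F}⁺ = {B, F}; {B, E}⁺ = {B, E} — none reach the full schema.
Any other superkey contains one of these as a subset, so there are no further candidate keys.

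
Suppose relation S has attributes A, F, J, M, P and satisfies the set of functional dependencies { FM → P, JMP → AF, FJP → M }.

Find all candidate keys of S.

FJM; FJP; JMP

Attribute J never appears on the right-hand side of any dependency, so J must belong to every candidate key.
{J}⁺ = {J}, which is not all of the schema, so we must add further attributes.
{F, J, M}⁺: FM→P adds P; JMP→AF adds A → {A, F, J, M, P}. Minimal: {J, M}⁺ = {J, M}; {F, M}⁺ = {F, M, P}; {F, J}⁺ = {F, J} — none reach the full schema.
{F, J, P}⁺: FJP→M adds M; JMP→AF adds A → {A, F, J, M, P}. Minimal: {J, P}⁺ = {J, P}; {F, P}⁺ = {F, P}; {F, J}⁺ = {F, J} — none reach the full schema.
{J, M, P}⁺: JMP→AF adds A, F → {A, F, J, M, P}. Minimal: {M, P}⁺ = {M, P}; {J, P}⁺ = {J, P}; {J, M}⁺ = {J, M} — none reach the full schema.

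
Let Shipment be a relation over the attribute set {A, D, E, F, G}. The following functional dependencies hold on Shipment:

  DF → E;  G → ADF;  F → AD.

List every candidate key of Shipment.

Attribute G never appears on the right-hand side of any dependency, so G must belong to every candidate key.
{G}⁺ = {A, D, E, F, G}, which is all of the schema, so {G} is the only candidate key.

(G)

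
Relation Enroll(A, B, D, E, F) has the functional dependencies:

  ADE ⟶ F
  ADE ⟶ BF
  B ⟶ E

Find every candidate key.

(A, B, D); (A, D, E)

Attributes A, D never appear on any right-hand side, so every candidate key must contain {A, D}.
{A, D}⁺ = {A, D}, which is not all of the schema, so we must add further attributes.
{A, B, D}⁺: B→E adds E; ADE→F adds F → {A, B, D, E, F}. Minimal: {B, D}⁺ = {B, D, E}; {A, D}⁺ = {A, D}; {A, B}⁺ = {A, B, E} — none reach the full schema.
{A, D, E}⁺: ADE→F adds F; ADE→BF adds B → {A, B, D, E, F}. Minimal: {D, E}⁺ = {D, E}; {A, E}⁺ = {A, E}; {A, D}⁺ = {A, D} — none reach the full schema.
Any other superkey contains one of these as a subset, so there are no further candidate keys.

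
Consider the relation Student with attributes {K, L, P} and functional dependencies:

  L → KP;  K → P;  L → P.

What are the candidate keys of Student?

{L}

Attribute L never appears on the right-hand side of any dependency, so L must belong to every candidate key.
{L}⁺ = {K, L, P}, which is all of the schema, so {L} is the only candidate key.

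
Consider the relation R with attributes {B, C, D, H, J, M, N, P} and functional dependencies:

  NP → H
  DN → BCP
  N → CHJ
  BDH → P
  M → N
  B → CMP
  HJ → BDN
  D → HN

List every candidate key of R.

{B}⁺: B→CMP adds C, M, P; M→N adds N; NP→H adds H; N→CHJ adds J; HJ→BDN adds D → {B, C, D, H, J, M, N, P}.
{D}⁺: D→HN adds H, N; DN→BCP adds B, C, P; N→CHJ adds J; B→CMP adds M → {B, C, D, H, J, M, N, P}.
{M}⁺: M→N adds N; N→CHJ adds C, H, J; HJ→BDN adds B, D; DN→BCP adds P → {B, C, D, H, J, M, N, P}.
{N}⁺: N→CHJ adds C, H, J; HJ→BDN adds B, D; DN→BCP adds P; B→CMP adds M → {B, C, D, H, J, M, N, P}.
{H, J}⁺: HJ→BDN adds B, D, N; DN→BCP adds C, P; B→CMP adds M → {B, C, D, H, J, M, N, P}. Minimal: {J}⁺ = {J}; {H}⁺ = {H} — none reach the full schema.
Any other superkey contains one of these as a subset, so there are no further candidate keys.

{B}, {D}, {M}, {N}, {H, J}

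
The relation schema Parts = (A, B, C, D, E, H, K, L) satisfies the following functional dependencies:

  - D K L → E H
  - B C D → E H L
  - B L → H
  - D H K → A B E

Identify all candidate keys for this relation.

Attributes C, D, K never appear on any right-hand side, so every candidate key must contain {C, D, K}.
{C, D, K}⁺ = {C, D, K}, which is not all of the schema, so we must add further attributes.
{B, C, D, K}⁺: BCD→EHL adds E, H, L; DHK→ABE adds A → {A, B, C, D, E, H, K, L}.
{C, D, H, K}⁺: DHK→ABE adds A, B, E; BCD→EHL adds L → {A, B, C, D, E, H, K, L}.
{C, D, K, L}⁺: DKL→EH adds E, H; DHK→ABE adds A, B → {A, B, C, D, E, H, K, L}.

(B, C, D, K); (C, D, H, K); (C, D, K, L)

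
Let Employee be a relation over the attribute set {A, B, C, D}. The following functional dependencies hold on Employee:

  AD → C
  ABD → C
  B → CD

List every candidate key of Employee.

{A, B}⁺: B→CD adds C, D → {A, B, C, D}. Minimal: {B}⁺ = {B, C, D}; {A}⁺ = {A} — none reach the full schema.
No other minimal superkey exists.

AB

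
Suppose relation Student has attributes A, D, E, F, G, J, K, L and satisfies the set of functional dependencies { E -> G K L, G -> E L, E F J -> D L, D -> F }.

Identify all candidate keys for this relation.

{A, D, E, J}; {A, D, G, J}; {A, E, F, J}; {A, F, G, J}

Attributes A, J never appear on any right-hand side, so every candidate key must contain {A, J}.
{A, J}⁺ = {A, J}, which is not all of the schema, so we must add further attributes.
{A, D, E, J}⁺: E→GKL adds G, K, L; D→F adds F → {A, D, E, F, G, J, K, L}. Minimal: {D, E, J}⁺ = {D, E, F, G, J, K, L}; {A, E, J}⁺ = {A, E, G, J, K, L}; {A, D, J}⁺ = {A, D, F, J}; … — none reach the full schema.
{A, D, G, J}⁺: G→EL adds E, L; D→F adds F; E→GKL adds K → {A, D, E, F, G, J, K, L}. Minimal: {D, G, J}⁺ = {D, E, F, G, J, K, L}; {A, G, J}⁺ = {A, E, G, J, K, L}; {A, D, J}⁺ = {A, D, F, J}; … — none reach the full schema.
{A, E, F, J}⁺: E→GKL adds G, K, L; EFJ→DL adds D → {A, D, E, F, G, J, K, L}. Minimal: {E, F, J}⁺ = {D, E, F, G, J, K, L}; {A, F, J}⁺ = {A, F, J}; {A, E, J}⁺ = {A, E, G, J, K, L}; … — none reach the full schema.
{A, F, G, J}⁺: G→EL adds E, L; EFJ→DL adds D; E→GKL adds K → {A, D, E, F, G, J, K, L}. Minimal: {F, G, J}⁺ = {D, E, F, G, J, K, L}; {A, G, J}⁺ = {A, E, G, J, K, L}; {A, F, J}⁺ = {A, F, J}; … — none reach the full schema.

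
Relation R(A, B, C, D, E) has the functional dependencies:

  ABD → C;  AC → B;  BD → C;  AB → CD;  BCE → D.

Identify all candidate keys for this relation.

ABE, ACE

Attributes A, E never appear on any right-hand side, so every candidate key must contain {A, E}.
{A, E}⁺ = {A, E}, which is not all of the schema, so we must add further attributes.
{A, B, E}⁺: AB→CD adds C, D → {A, B, C, D, E}. Minimal: {B, E}⁺ = {B, E}; {A, E}⁺ = {A, E}; {A, B}⁺ = {A, B, C, D} — none reach the full schema.
{A, C, E}⁺: AC→B adds B; AB→CD adds D → {A, B, C, D, E}. Minimal: {C, E}⁺ = {C, E}; {A, E}⁺ = {A, E}; {A, C}⁺ = {A, B, C, D} — none reach the full schema.
Any other superkey contains one of these as a subset, so there are no further candidate keys.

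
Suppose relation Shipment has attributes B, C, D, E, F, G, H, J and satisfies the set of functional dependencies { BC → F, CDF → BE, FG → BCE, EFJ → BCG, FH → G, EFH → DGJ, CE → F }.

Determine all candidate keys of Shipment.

Attribute H never appears on the right-hand side of any dependency, so H must belong to every candidate key.
{H}⁺ = {H}, which is not all of the schema, so we must add further attributes.
{F, H}⁺: FH→G adds G; FG→BCE adds B, C, E; EFH→DGJ adds D, J → {B, C, D, E, F, G, H, J}. Minimal: {H}⁺ = {H}; {F}⁺ = {F} — none reach the full schema.
{B, C, H}⁺: BC→F adds F; FH→G adds G; FG→BCE adds E; EFH→DGJ adds D, J → {B, C, D, E, F, G, H, J}. Minimal: {C, H}⁺ = {C, H}; {B, H}⁺ = {B, H}; {B, C}⁺ = {B, C, F} — none reach the full schema.
{C, E, H}⁺: CE→F adds F; FH→G adds G; EFH→DGJ adds D, J; CDF→BE adds B → {B, C, D, E, F, G, H, J}. Minimal: {E, H}⁺ = {E, H}; {C, H}⁺ = {C, H}; {C, E}⁺ = {C, E, F} — none reach the full schema.

FH, BCH, CEH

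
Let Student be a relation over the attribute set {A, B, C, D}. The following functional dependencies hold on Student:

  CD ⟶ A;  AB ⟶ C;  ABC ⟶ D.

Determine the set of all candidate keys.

{A, B}, {B, C, D}

Attribute B never appears on the right-hand side of any dependency, so B must belong to every candidate key.
{B}⁺ = {B}, which is not all of the schema, so we must add further attributes.
{A, B}⁺: AB→C adds C; ABC→D adds D → {A, B, C, D}. Minimal: {B}⁺ = {B}; {A}⁺ = {A} — none reach the full schema.
{B, C, D}⁺: CD→A adds A → {A, B, C, D}. Minimal: {C, D}⁺ = {A, C, D}; {B, D}⁺ = {B, D}; {B, C}⁺ = {B, C} — none reach the full schema.
Any other superkey contains one of these as a subset, so there are no further candidate keys.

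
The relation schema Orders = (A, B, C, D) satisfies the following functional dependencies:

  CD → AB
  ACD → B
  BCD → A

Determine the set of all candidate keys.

Attributes C, D never appear on any right-hand side, so every candidate key must contain {C, D}.
{C, D}⁺ = {A, B, C, D}, which is all of the schema, so {C, D} is the only candidate key.

(C, D)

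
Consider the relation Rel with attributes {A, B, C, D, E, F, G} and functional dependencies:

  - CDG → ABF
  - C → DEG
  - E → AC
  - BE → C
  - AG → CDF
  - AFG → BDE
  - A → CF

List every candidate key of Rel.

{A}, {C}, {E}

{A}⁺: A→CF adds C, F; C→DEG adds D, E, G; AFG→BDE adds B → {A, B, C, D, E, F, G}.
{C}⁺: C→DEG adds D, E, G; E→AC adds A; AG→CDF adds F; AFG→BDE adds B → {A, B, C, D, E, F, G}.
{E}⁺: E→AC adds A, C; A→CF adds F; C→DEG adds D, G; AFG→BDE adds B → {A, B, C, D, E, F, G}.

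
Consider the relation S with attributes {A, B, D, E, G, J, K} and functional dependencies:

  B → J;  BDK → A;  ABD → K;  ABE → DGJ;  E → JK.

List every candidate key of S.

(A, B, E), (B, D, E)

Attributes B, E never appear on any right-hand side, so every candidate key must contain {B, E}.
{B, E}⁺ = {B, E, J, K}, which is not all of the schema, so we must add further attributes.
{A, B, E}⁺: B→J adds J; ABE→DGJ adds D, G; E→JK adds K → {A, B, D, E, G, J, K}. Minimal: {B, E}⁺ = {B, E, J, K}; {A, E}⁺ = {A, E, J, K}; {A, B}⁺ = {A, B, J} — none reach the full schema.
{B, D, E}⁺: B→J adds J; E→JK adds K; BDK→A adds A; ABE→DGJ adds G → {A, B, D, E, G, J, K}. Minimal: {D, E}⁺ = {D, E, J, K}; {B, E}⁺ = {B, E, J, K}; {B, D}⁺ = {B, D, J} — none reach the full schema.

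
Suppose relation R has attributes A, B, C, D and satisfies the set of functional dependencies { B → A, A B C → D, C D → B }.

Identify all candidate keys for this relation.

Attribute C never appears on the right-hand side of any dependency, so C must belong to every candidate key.
{C}⁺ = {C}, which is not all of the schema, so we must add further attributes.
{B, C}⁺: B→A adds A; ABC→D adds D → {A, B, C, D}.
{C, D}⁺: CD→B adds B; B→A adds A → {A, B, C, D}.

(B, C), (C, D)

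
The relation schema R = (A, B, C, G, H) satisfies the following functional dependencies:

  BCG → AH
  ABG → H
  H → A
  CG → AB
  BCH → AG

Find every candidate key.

Attribute C never appears on the right-hand side of any dependency, so C must belong to every candidate key.
{C}⁺ = {C}, which is not all of the schema, so we must add further attributes.
{C, G}⁺: CG→AB adds A, B; BCG→AH adds H → {A, B, C, G, H}. Minimal: {G}⁺ = {G}; {C}⁺ = {C} — none reach the full schema.
{B, C, H}⁺: H→A adds A; BCH→AG adds G → {A, B, C, G, H}. Minimal: {C, H}⁺ = {A, C, H}; {B, H}⁺ = {A, B, H}; {B, C}⁺ = {B, C} — none reach the full schema.

{C, G}, {B, C, H}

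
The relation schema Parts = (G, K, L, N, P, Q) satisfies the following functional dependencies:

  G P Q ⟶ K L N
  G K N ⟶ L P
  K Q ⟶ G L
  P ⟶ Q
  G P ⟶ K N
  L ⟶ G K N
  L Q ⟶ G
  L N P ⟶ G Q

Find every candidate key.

{L}, {G, P}, {K, P}, {K, Q}, {G, K, N}

{L}⁺: L→GKN adds G, K, N; GKN→LP adds P; P→Q adds Q → {G, K, L, N, P, Q}.
{G, P}⁺: P→Q adds Q; GP→KN adds K, N; GPQ→KLN adds L → {G, K, L, N, P, Q}. Minimal: {P}⁺ = {P, Q}; {G}⁺ = {G} — none reach the full schema.
{K, P}⁺: P→Q adds Q; KQ→GL adds G, L; GP→KN adds N → {G, K, L, N, P, Q}. Minimal: {P}⁺ = {P, Q}; {K}⁺ = {K} — none reach the full schema.
{K, Q}⁺: KQ→GL adds G, L; L→GKN adds N; GKN→LP adds P → {G, K, L, N, P, Q}. Minimal: {Q}⁺ = {Q}; {K}⁺ = {K} — none reach the full schema.
{G, K, N}⁺: GKN→LP adds L, P; P→Q adds Q → {G, K, L, N, P, Q}. Minimal: {K, N}⁺ = {K, N}; {G, N}⁺ = {G, N}; {G, K}⁺ = {G, K} — none reach the full schema.
Any other superkey contains one of these as a subset, so there are no further candidate keys.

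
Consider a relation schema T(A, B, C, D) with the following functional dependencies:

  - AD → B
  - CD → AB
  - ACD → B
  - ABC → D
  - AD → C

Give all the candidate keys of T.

AD, CD, ABC

{A, D}⁺: AD→B adds B; AD→C adds C → {A, B, C, D}. Minimal: {D}⁺ = {D}; {A}⁺ = {A} — none reach the full schema.
{C, D}⁺: CD→AB adds A, B → {A, B, C, D}. Minimal: {D}⁺ = {D}; {C}⁺ = {C} — none reach the full schema.
{A, B, C}⁺: ABC→D adds D → {A, B, C, D}. Minimal: {B, C}⁺ = {B, C}; {A, C}⁺ = {A, C}; {A, B}⁺ = {A, B} — none reach the full schema.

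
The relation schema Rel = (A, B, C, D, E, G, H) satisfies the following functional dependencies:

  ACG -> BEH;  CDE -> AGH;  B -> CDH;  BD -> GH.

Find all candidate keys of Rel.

{A, B}, {B, E}, {A, C, G}, {C, D, E}

{A, B}⁺: B→CDH adds C, D, H; BD→GH adds G; ACG→BEH adds E → {A, B, C, D, E, G, H}. Minimal: {B}⁺ = {B, C, D, G, H}; {A}⁺ = {A} — none reach the full schema.
{B, E}⁺: B→CDH adds C, D, H; BD→GH adds G; CDE→AGH adds A → {A, B, C, D, E, G, H}. Minimal: {E}⁺ = {E}; {B}⁺ = {B, C, D, G, H} — none reach the full schema.
{A, C, G}⁺: ACG→BEH adds B, E, H; B→CDH adds D → {A, B, C, D, E, G, H}. Minimal: {C, G}⁺ = {C, G}; {A, G}⁺ = {A, G}; {A, C}⁺ = {A, C} — none reach the full schema.
{C, D, E}⁺: CDE→AGH adds A, G, H; ACG→BEH adds B → {A, B, C, D, E, G, H}. Minimal: {D, E}⁺ = {D, E}; {C, E}⁺ = {C, E}; {C, D}⁺ = {C, D} — none reach the full schema.
Any other superkey contains one of these as a subset, so there are no further candidate keys.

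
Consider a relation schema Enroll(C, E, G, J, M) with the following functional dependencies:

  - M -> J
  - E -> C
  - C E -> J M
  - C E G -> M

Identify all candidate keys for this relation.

(E, G)

Attributes E, G never appear on any right-hand side, so every candidate key must contain {E, G}.
{E, G}⁺ = {C, E, G, J, M}, which is all of the schema, so {E, G} is the only candidate key.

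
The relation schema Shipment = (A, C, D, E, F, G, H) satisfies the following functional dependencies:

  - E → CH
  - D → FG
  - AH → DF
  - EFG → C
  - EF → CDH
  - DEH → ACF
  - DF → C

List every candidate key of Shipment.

{A, E}, {D, E}, {E, F}

Attribute E never appears on the right-hand side of any dependency, so E must belong to every candidate key.
{E}⁺ = {C, E, H}, which is not all of the schema, so we must add further attributes.
{A, E}⁺: E→CH adds C, H; AH→DF adds D, F; D→FG adds G → {A, C, D, E, F, G, H}.
{D, E}⁺: E→CH adds C, H; D→FG adds F, G; DEH→ACF adds A → {A, C, D, E, F, G, H}.
{E, F}⁺: E→CH adds C, H; EF→CDH adds D; DEH→ACF adds A; D→FG adds G → {A, C, D, E, F, G, H}.
Any other superkey contains one of these as a subset, so there are no further candidate keys.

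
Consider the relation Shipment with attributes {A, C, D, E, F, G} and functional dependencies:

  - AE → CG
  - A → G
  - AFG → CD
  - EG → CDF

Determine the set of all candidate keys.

{A, E}

Attributes A, E never appear on any right-hand side, so every candidate key must contain {A, E}.
{A, E}⁺ = {A, C, D, E, F, G}, which is all of the schema, so {A, E} is the only candidate key.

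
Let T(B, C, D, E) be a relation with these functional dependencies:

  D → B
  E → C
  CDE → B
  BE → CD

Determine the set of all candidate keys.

BE, DE

{B, E}⁺: E→C adds C; BE→CD adds D → {B, C, D, E}. Minimal: {E}⁺ = {C, E}; {B}⁺ = {B} — none reach the full schema.
{D, E}⁺: D→B adds B; E→C adds C → {B, C, D, E}. Minimal: {E}⁺ = {C, E}; {D}⁺ = {B, D} — none reach the full schema.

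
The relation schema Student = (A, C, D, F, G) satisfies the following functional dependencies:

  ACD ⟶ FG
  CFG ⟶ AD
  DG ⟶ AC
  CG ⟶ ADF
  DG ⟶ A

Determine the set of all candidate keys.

{C, G}⁺: CG→ADF adds A, D, F → {A, C, D, F, G}.
{D, G}⁺: DG→AC adds A, C; CG→ADF adds F → {A, C, D, F, G}.
{A, C, D}⁺: ACD→FG adds F, G → {A, C, D, F, G}.

{C, G}, {D, G}, {A, C, D}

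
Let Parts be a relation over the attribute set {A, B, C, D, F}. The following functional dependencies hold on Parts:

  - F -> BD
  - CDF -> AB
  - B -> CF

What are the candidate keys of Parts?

{B}⁺: B→CF adds C, F; F→BD adds D; CDF→AB adds A → {A, B, C, D, F}.
{F}⁺: F→BD adds B, D; B→CF adds C; CDF→AB adds A → {A, B, C, D, F}.
Any other superkey contains one of these as a subset, so there are no further candidate keys.

{B}; {F}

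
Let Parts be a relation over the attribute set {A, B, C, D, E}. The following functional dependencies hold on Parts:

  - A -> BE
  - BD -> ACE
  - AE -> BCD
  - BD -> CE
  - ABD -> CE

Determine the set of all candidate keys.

{A}⁺: A→BE adds B, E; AE→BCD adds C, D → {A, B, C, D, E}.
{B, D}⁺: BD→ACE adds A, C, E → {A, B, C, D, E}.

{A}; {B, D}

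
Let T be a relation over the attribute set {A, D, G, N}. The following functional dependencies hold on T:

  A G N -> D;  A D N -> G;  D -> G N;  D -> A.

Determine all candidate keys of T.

{D}⁺: D→GN adds G, N; D→A adds A → {A, D, G, N}.
{A, G, N}⁺: AGN→D adds D → {A, D, G, N}. Minimal: {G, N}⁺ = {G, N}; {A, N}⁺ = {A, N}; {A, G}⁺ = {A, G} — none reach the full schema.

(D), (A, G, N)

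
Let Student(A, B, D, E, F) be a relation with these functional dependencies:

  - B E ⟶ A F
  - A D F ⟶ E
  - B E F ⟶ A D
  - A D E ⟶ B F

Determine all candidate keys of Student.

(B, E); (A, D, E); (A, D, F)

{B, E}⁺: BE→AF adds A, F; BEF→AD adds D → {A, B, D, E, F}. Minimal: {E}⁺ = {E}; {B}⁺ = {B} — none reach the full schema.
{A, D, E}⁺: ADE→BF adds B, F → {A, B, D, E, F}. Minimal: {D, E}⁺ = {D, E}; {A, E}⁺ = {A, E}; {A, D}⁺ = {A, D} — none reach the full schema.
{A, D, F}⁺: ADF→E adds E; ADE→BF adds B → {A, B, D, E, F}. Minimal: {D, F}⁺ = {D, F}; {A, F}⁺ = {A, F}; {A, D}⁺ = {A, D} — none reach the full schema.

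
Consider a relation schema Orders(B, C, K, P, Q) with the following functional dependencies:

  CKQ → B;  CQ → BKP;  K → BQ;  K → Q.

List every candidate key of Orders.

Attribute C never appears on the right-hand side of any dependency, so C must belong to every candidate key.
{C}⁺ = {C}, which is not all of the schema, so we must add further attributes.
{C, K}⁺: K→BQ adds B, Q; CQ→BKP adds P → {B, C, K, P, Q}. Minimal: {K}⁺ = {B, K, Q}; {C}⁺ = {C} — none reach the full schema.
{C, Q}⁺: CQ→BKP adds B, K, P → {B, C, K, P, Q}. Minimal: {Q}⁺ = {Q}; {C}⁺ = {C} — none reach the full schema.

{C, K}, {C, Q}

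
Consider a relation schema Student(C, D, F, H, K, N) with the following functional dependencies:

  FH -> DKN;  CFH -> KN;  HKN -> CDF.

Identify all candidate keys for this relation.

Attribute H never appears on the right-hand side of any dependency, so H must belong to every candidate key.
{H}⁺ = {H}, which is not all of the schema, so we must add further attributes.
{F, H}⁺: FH→DKN adds D, K, N; HKN→CDF adds C → {C, D, F, H, K, N}. Minimal: {H}⁺ = {H}; {F}⁺ = {F} — none reach the full schema.
{H, K, N}⁺: HKN→CDF adds C, D, F → {C, D, F, H, K, N}. Minimal: {K, N}⁺ = {K, N}; {H, N}⁺ = {H, N}; {H, K}⁺ = {H, K} — none reach the full schema.

{F, H}, {H, K, N}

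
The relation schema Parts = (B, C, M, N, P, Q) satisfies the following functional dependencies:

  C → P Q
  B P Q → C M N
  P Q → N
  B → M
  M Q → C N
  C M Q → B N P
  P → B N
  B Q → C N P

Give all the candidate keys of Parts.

{C}⁺: C→PQ adds P, Q; PQ→N adds N; P→BN adds B; BPQ→CMN adds M → {B, C, M, N, P, Q}.
{B, Q}⁺: B→M adds M; MQ→CN adds C, N; CMQ→BNP adds P → {B, C, M, N, P, Q}. Minimal: {Q}⁺ = {Q}; {B}⁺ = {B, M} — none reach the full schema.
{M, Q}⁺: MQ→CN adds C, N; CMQ→BNP adds B, P → {B, C, M, N, P, Q}. Minimal: {Q}⁺ = {Q}; {M}⁺ = {M} — none reach the full schema.
{P, Q}⁺: PQ→N adds N; P→BN adds B; BQ→CNP adds C; BPQ→CMN adds M → {B, C, M, N, P, Q}. Minimal: {Q}⁺ = {Q}; {P}⁺ = {B, M, N, P} — none reach the full schema.

{C}, {B, Q}, {M, Q}, {P, Q}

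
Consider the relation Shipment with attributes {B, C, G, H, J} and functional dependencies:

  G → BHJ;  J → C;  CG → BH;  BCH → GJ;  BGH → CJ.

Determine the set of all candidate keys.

{G}⁺: G→BHJ adds B, H, J; J→C adds C → {B, C, G, H, J}.
{B, C, H}⁺: BCH→GJ adds G, J → {B, C, G, H, J}. Minimal: {C, H}⁺ = {C, H}; {B, H}⁺ = {B, H}; {B, C}⁺ = {B, C} — none reach the full schema.
{B, H, J}⁺: J→C adds C; BCH→GJ adds G → {B, C, G, H, J}. Minimal: {H, J}⁺ = {C, H, J}; {B, J}⁺ = {B, C, J}; {B, H}⁺ = {B, H} — none reach the full schema.

G, BCH, BHJ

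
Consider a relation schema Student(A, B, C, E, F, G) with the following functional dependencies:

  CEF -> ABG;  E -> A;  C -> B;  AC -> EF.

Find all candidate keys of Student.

Attribute C never appears on the right-hand side of any dependency, so C must belong to every candidate key.
{C}⁺ = {B, C}, which is not all of the schema, so we must add further attributes.
{A, C}⁺: C→B adds B; AC→EF adds E, F; CEF→ABG adds G → {A, B, C, E, F, G}. Minimal: {C}⁺ = {B, C}; {A}⁺ = {A} — none reach the full schema.
{C, E}⁺: E→A adds A; C→B adds B; AC→EF adds F; CEF→ABG adds G → {A, B, C, E, F, G}. Minimal: {E}⁺ = {A, E}; {C}⁺ = {B, C} — none reach the full schema.

(A, C), (C, E)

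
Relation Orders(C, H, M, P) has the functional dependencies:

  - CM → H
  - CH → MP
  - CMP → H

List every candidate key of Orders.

Attribute C never appears on the right-hand side of any dependency, so C must belong to every candidate key.
{C}⁺ = {C}, which is not all of the schema, so we must add further attributes.
{C, H}⁺: CH→MP adds M, P → {C, H, M, P}.
{C, M}⁺: CM→H adds H; CH→MP adds P → {C, H, M, P}.
Any other superkey contains one of these as a subset, so there are no further candidate keys.

{C, H}, {C, M}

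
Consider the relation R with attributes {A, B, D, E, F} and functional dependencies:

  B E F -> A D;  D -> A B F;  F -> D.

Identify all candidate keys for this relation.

{D, E}; {E, F}

Attribute E never appears on the right-hand side of any dependency, so E must belong to every candidate key.
{E}⁺ = {E}, which is not all of the schema, so we must add further attributes.
{D, E}⁺: D→ABF adds A, B, F → {A, B, D, E, F}. Minimal: {E}⁺ = {E}; {D}⁺ = {A, B, D, F} — none reach the full schema.
{E, F}⁺: F→D adds D; D→ABF adds A, B → {A, B, D, E, F}. Minimal: {F}⁺ = {A, B, D, F}; {E}⁺ = {E} — none reach the full schema.
Any other superkey contains one of these as a subset, so there are no further candidate keys.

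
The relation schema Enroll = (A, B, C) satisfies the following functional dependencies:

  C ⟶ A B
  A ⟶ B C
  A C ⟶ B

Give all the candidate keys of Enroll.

{A}; {C}

{A}⁺: A→BC adds B, C → {A, B, C}.
{C}⁺: C→AB adds A, B → {A, B, C}.
Any other superkey contains one of these as a subset, so there are no further candidate keys.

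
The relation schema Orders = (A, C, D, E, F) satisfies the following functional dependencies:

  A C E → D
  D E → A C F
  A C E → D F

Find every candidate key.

(D, E), (A, C, E)

Attribute E never appears on the right-hand side of any dependency, so E must belong to every candidate key.
{E}⁺ = {E}, which is not all of the schema, so we must add further attributes.
{D, E}⁺: DE→ACF adds A, C, F → {A, C, D, E, F}. Minimal: {E}⁺ = {E}; {D}⁺ = {D} — none reach the full schema.
{A, C, E}⁺: ACE→D adds D; DE→ACF adds F → {A, C, D, E, F}. Minimal: {C, E}⁺ = {C, E}; {A, E}⁺ = {A, E}; {A, C}⁺ = {A, C} — none reach the full schema.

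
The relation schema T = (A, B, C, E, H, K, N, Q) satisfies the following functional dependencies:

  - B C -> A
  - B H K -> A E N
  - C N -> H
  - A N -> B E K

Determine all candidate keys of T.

(A, C, N, Q); (B, C, N, Q); (B, C, H, K, Q)

Attributes C, Q never appear on any right-hand side, so every candidate key must contain {C, Q}.
{C, Q}⁺ = {C, Q}, which is not all of the schema, so we must add further attributes.
{A, C, N, Q}⁺: CN→H adds H; AN→BEK adds B, E, K → {A, B, C, E, H, K, N, Q}. Minimal: {C, N, Q}⁺ = {C, H, N, Q}; {A, N, Q}⁺ = {A, B, E, K, N, Q}; {A, C, Q}⁺ = {A, C, Q}; … — none reach the full schema.
{B, C, N, Q}⁺: BC→A adds A; CN→H adds H; AN→BEK adds E, K → {A, B, C, E, H, K, N, Q}. Minimal: {C, N, Q}⁺ = {C, H, N, Q}; {B, N, Q}⁺ = {B, N, Q}; {B, C, Q}⁺ = {A, B, C, Q}; … — none reach the full schema.
{B, C, H, K, Q}⁺: BC→A adds A; BHK→AEN adds E, N → {A, B, C, E, H, K, N, Q}. Minimal: {C, H, K, Q}⁺ = {C, H, K, Q}; {B, H, K, Q}⁺ = {A, B, E, H, K, N, Q}; {B, C, K, Q}⁺ = {A, B, C, K, Q}; … — none reach the full schema.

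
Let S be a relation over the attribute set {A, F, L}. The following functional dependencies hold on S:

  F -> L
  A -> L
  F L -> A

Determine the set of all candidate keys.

{F}

Attribute F never appears on the right-hand side of any dependency, so F must belong to every candidate key.
{F}⁺ = {A, F, L}, which is all of the schema, so {F} is the only candidate key.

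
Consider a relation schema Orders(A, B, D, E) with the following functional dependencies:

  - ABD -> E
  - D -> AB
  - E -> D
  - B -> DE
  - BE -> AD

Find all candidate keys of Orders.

{B}⁺: B→DE adds D, E; BE→AD adds A → {A, B, D, E}.
{D}⁺: D→AB adds A, B; B→DE adds E → {A, B, D, E}.
{E}⁺: E→D adds D; D→AB adds A, B → {A, B, D, E}.

B, D, E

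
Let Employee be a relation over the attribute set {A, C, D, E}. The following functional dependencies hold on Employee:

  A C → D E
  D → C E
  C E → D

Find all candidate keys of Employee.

Attribute A never appears on the right-hand side of any dependency, so A must belong to every candidate key.
{A}⁺ = {A}, which is not all of the schema, so we must add further attributes.
{A, C}⁺: AC→DE adds D, E → {A, C, D, E}. Minimal: {C}⁺ = {C}; {A}⁺ = {A} — none reach the full schema.
{A, D}⁺: D→CE adds C, E → {A, C, D, E}. Minimal: {D}⁺ = {C, D, E}; {A}⁺ = {A} — none reach the full schema.

(A, C); (A, D)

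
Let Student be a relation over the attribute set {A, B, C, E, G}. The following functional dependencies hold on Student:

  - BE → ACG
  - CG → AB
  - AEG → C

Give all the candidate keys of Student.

Attribute E never appears on the right-hand side of any dependency, so E must belong to every candidate key.
{E}⁺ = {E}, which is not all of the schema, so we must add further attributes.
{B, E}⁺: BE→ACG adds A, C, G → {A, B, C, E, G}.
{A, E, G}⁺: AEG→C adds C; CG→AB adds B → {A, B, C, E, G}.
{C, E, G}⁺: CG→AB adds A, B → {A, B, C, E, G}.

(B, E), (A, E, G), (C, E, G)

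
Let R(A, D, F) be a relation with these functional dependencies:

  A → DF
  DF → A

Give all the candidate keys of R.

{A}⁺: A→DF adds D, F → {A, D, F}.
{D, F}⁺: DF→A adds A → {A, D, F}. Minimal: {F}⁺ = {F}; {D}⁺ = {D} — none reach the full schema.

{A}, {D, F}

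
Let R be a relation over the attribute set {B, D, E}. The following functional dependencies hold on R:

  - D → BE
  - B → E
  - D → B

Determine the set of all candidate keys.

{D}

Attribute D never appears on the right-hand side of any dependency, so D must belong to every candidate key.
{D}⁺ = {B, D, E}, which is all of the schema, so {D} is the only candidate key.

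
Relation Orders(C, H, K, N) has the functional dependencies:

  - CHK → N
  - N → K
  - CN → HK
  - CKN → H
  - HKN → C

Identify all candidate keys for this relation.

{C, N}; {H, N}; {C, H, K}

{C, N}⁺: N→K adds K; CN→HK adds H → {C, H, K, N}. Minimal: {N}⁺ = {K, N}; {C}⁺ = {C} — none reach the full schema.
{H, N}⁺: N→K adds K; HKN→C adds C → {C, H, K, N}. Minimal: {N}⁺ = {K, N}; {H}⁺ = {H} — none reach the full schema.
{C, H, K}⁺: CHK→N adds N → {C, H, K, N}. Minimal: {H, K}⁺ = {H, K}; {C, K}⁺ = {C, K}; {C, H}⁺ = {C, H} — none reach the full schema.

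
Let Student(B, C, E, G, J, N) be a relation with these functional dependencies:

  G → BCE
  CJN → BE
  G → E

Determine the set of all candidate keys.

GJN

Attributes G, J, N never appear on any right-hand side, so every candidate key must contain {G, J, N}.
{G, J, N}⁺ = {B, C, E, G, J, N}, which is all of the schema, so {G, J, N} is the only candidate key.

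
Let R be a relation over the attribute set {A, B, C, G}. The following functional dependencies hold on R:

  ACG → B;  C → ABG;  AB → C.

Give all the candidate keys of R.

{C}; {A, B}

{C}⁺: C→ABG adds A, B, G → {A, B, C, G}.
{A, B}⁺: AB→C adds C; C→ABG adds G → {A, B, C, G}.
Any other superkey contains one of these as a subset, so there are no further candidate keys.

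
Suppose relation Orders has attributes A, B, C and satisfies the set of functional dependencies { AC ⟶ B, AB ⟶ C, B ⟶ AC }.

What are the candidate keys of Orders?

B; AC

{B}⁺: B→AC adds A, C → {A, B, C}.
{A, C}⁺: AC→B adds B → {A, B, C}. Minimal: {C}⁺ = {C}; {A}⁺ = {A} — none reach the full schema.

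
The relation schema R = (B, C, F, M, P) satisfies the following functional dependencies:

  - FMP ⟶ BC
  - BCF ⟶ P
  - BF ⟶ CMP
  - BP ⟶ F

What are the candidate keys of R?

{B, F}, {B, P}, {F, M, P}

{B, F}⁺: BF→CMP adds C, M, P → {B, C, F, M, P}. Minimal: {F}⁺ = {F}; {B}⁺ = {B} — none reach the full schema.
{B, P}⁺: BP→F adds F; BF→CMP adds C, M → {B, C, F, M, P}. Minimal: {P}⁺ = {P}; {B}⁺ = {B} — none reach the full schema.
{F, M, P}⁺: FMP→BC adds B, C → {B, C, F, M, P}. Minimal: {M, P}⁺ = {M, P}; {F, P}⁺ = {F, P}; {F, M}⁺ = {F, M} — none reach the full schema.
Any other superkey contains one of these as a subset, so there are no further candidate keys.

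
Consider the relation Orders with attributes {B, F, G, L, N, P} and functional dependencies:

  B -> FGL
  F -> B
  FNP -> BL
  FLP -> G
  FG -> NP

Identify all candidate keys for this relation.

(B); (F)

{B}⁺: B→FGL adds F, G, L; FG→NP adds N, P → {B, F, G, L, N, P}.
{F}⁺: F→B adds B; B→FGL adds G, L; FG→NP adds N, P → {B, F, G, L, N, P}.
Any other superkey contains one of these as a subset, so there are no further candidate keys.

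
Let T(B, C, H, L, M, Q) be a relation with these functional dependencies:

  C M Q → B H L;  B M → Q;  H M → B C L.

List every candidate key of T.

(H, M), (B, C, M), (C, M, Q)

Attribute M never appears on the right-hand side of any dependency, so M must belong to every candidate key.
{M}⁺ = {M}, which is not all of the schema, so we must add further attributes.
{H, M}⁺: HM→BCL adds B, C, L; BM→Q adds Q → {B, C, H, L, M, Q}. Minimal: {M}⁺ = {M}; {H}⁺ = {H} — none reach the full schema.
{B, C, M}⁺: BM→Q adds Q; CMQ→BHL adds H, L → {B, C, H, L, M, Q}. Minimal: {C, M}⁺ = {C, M}; {B, M}⁺ = {B, M, Q}; {B, C}⁺ = {B, C} — none reach the full schema.
{C, M, Q}⁺: CMQ→BHL adds B, H, L → {B, C, H, L, M, Q}. Minimal: {M, Q}⁺ = {M, Q}; {C, Q}⁺ = {C, Q}; {C, M}⁺ = {C, M} — none reach the full schema.
Any other superkey contains one of these as a subset, so there are no further candidate keys.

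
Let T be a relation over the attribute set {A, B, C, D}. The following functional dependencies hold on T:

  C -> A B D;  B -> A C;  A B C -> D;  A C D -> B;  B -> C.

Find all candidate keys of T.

{B}⁺: B→AC adds A, C; ABC→D adds D → {A, B, C, D}.
{C}⁺: C→ABD adds A, B, D → {A, B, C, D}.
Any other superkey contains one of these as a subset, so there are no further candidate keys.

{B}, {C}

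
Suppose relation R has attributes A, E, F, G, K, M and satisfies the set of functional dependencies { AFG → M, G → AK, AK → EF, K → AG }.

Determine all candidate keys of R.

{G}⁺: G→AK adds A, K; AK→EF adds E, F; AFG→M adds M → {A, E, F, G, K, M}.
{K}⁺: K→AG adds A, G; AK→EF adds E, F; AFG→M adds M → {A, E, F, G, K, M}.

(G); (K)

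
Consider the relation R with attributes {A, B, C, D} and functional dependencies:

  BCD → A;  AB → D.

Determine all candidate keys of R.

{A, B, C}, {B, C, D}

Attributes B, C never appear on any right-hand side, so every candidate key must contain {B, C}.
{B, C}⁺ = {B, C}, which is not all of the schema, so we must add further attributes.
{A, B, C}⁺: AB→D adds D → {A, B, C, D}. Minimal: {B, C}⁺ = {B, C}; {A, C}⁺ = {A, C}; {A, B}⁺ = {A, B, D} — none reach the full schema.
{B, C, D}⁺: BCD→A adds A → {A, B, C, D}. Minimal: {C, D}⁺ = {C, D}; {B, D}⁺ = {B, D}; {B, C}⁺ = {B, C} — none reach the full schema.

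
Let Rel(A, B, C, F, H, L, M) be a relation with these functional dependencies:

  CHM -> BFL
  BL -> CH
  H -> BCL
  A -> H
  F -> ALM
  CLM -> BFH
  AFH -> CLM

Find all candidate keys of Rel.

{F}⁺: F→ALM adds A, L, M; A→H adds H; AFH→CLM adds C; CHM→BFL adds B → {A, B, C, F, H, L, M}.
{A, M}⁺: A→H adds H; H→BCL adds B, C, L; CLM→BFH adds F → {A, B, C, F, H, L, M}. Minimal: {M}⁺ = {M}; {A}⁺ = {A, B, C, H, L} — none reach the full schema.
{H, M}⁺: H→BCL adds B, C, L; CLM→BFH adds F; F→ALM adds A → {A, B, C, F, H, L, M}. Minimal: {M}⁺ = {M}; {H}⁺ = {B, C, H, L} — none reach the full schema.
{B, L, M}⁺: BL→CH adds C, H; CLM→BFH adds F; F→ALM adds A → {A, B, C, F, H, L, M}. Minimal: {L, M}⁺ = {L, M}; {B, M}⁺ = {B, M}; {B, L}⁺ = {B, C, H, L} — none reach the full schema.
{C, L, M}⁺: CLM→BFH adds B, F, H; F→ALM adds A → {A, B, C, F, H, L, M}. Minimal: {L, M}⁺ = {L, M}; {C, M}⁺ = {C, M}; {C, L}⁺ = {C, L} — none reach the full schema.

(F); (A, M); (H, M); (B, L, M); (C, L, M)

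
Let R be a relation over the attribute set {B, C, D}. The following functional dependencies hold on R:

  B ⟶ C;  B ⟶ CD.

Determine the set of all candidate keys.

Attribute B never appears on the right-hand side of any dependency, so B must belong to every candidate key.
{B}⁺ = {B, C, D}, which is all of the schema, so {B} is the only candidate key.

B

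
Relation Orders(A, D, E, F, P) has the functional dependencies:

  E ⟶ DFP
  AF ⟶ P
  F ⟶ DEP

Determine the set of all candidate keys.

Attribute A never appears on the right-hand side of any dependency, so A must belong to every candidate key.
{A}⁺ = {A}, which is not all of the schema, so we must add further attributes.
{A, E}⁺: E→DFP adds D, F, P → {A, D, E, F, P}. Minimal: {E}⁺ = {D, E, F, P}; {A}⁺ = {A} — none reach the full schema.
{A, F}⁺: AF→P adds P; F→DEP adds D, E → {A, D, E, F, P}. Minimal: {F}⁺ = {D, E, F, P}; {A}⁺ = {A} — none reach the full schema.
Any other superkey contains one of these as a subset, so there are no further candidate keys.

{A, E}, {A, F}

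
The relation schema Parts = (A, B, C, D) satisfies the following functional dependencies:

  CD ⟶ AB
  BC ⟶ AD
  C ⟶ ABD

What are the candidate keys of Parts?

{C}

Attribute C never appears on the right-hand side of any dependency, so C must belong to every candidate key.
{C}⁺ = {A, B, C, D}, which is all of the schema, so {C} is the only candidate key.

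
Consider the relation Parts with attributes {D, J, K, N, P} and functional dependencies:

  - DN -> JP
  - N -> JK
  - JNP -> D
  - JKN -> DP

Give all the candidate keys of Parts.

Attribute N never appears on the right-hand side of any dependency, so N must belong to every candidate key.
{N}⁺ = {D, J, K, N, P}, which is all of the schema, so {N} is the only candidate key.

(N)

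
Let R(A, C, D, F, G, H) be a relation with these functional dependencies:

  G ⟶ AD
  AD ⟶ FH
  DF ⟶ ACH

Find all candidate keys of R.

Attribute G never appears on the right-hand side of any dependency, so G must belong to every candidate key.
{G}⁺ = {A, C, D, F, G, H}, which is all of the schema, so {G} is the only candidate key.

(G)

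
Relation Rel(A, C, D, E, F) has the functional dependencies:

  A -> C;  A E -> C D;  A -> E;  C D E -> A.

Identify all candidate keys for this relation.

Attribute F never appears on the right-hand side of any dependency, so F must belong to every candidate key.
{F}⁺ = {F}, which is not all of the schema, so we must add further attributes.
{A, F}⁺: A→C adds C; A→E adds E; AE→CD adds D → {A, C, D, E, F}. Minimal: {F}⁺ = {F}; {A}⁺ = {A, C, D, E} — none reach the full schema.
{C, D, E, F}⁺: CDE→A adds A → {A, C, D, E, F}. Minimal: {D, E, F}⁺ = {D, E, F}; {C, E, F}⁺ = {C, E, F}; {C, D, F}⁺ = {C, D, F}; … — none reach the full schema.

(A, F), (C, D, E, F)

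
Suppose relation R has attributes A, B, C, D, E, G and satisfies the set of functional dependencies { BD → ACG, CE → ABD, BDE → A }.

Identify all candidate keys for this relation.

{C, E}; {B, D, E}

{C, E}⁺: CE→ABD adds A, B, D; BD→ACG adds G → {A, B, C, D, E, G}. Minimal: {E}⁺ = {E}; {C}⁺ = {C} — none reach the full schema.
{B, D, E}⁺: BD→ACG adds A, C, G → {A, B, C, D, E, G}. Minimal: {D, E}⁺ = {D, E}; {B, E}⁺ = {B, E}; {B, D}⁺ = {A, B, C, D, G} — none reach the full schema.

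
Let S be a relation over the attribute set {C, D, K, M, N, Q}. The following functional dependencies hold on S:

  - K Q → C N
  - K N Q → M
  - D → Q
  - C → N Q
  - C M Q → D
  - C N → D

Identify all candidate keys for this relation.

CK; DK; KQ

Attribute K never appears on the right-hand side of any dependency, so K must belong to every candidate key.
{K}⁺ = {K}, which is not all of the schema, so we must add further attributes.
{C, K}⁺: C→NQ adds N, Q; CN→D adds D; KNQ→M adds M → {C, D, K, M, N, Q}.
{D, K}⁺: D→Q adds Q; KQ→CN adds C, N; KNQ→M adds M → {C, D, K, M, N, Q}.
{K, Q}⁺: KQ→CN adds C, N; KNQ→M adds M; CMQ→D adds D → {C, D, K, M, N, Q}.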